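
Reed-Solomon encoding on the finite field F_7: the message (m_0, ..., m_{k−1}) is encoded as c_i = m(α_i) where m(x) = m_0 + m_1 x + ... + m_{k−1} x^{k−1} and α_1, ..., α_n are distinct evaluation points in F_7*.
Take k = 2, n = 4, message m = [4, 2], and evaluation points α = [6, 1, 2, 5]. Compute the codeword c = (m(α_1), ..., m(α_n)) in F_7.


c = [2, 6, 1, 0]

Message polynomial: m(x) = 4 + 2·x (mod 7).
For each evaluation point α_i, compute m(α_i) mod 7:
  α_1 = 6: Horner steps 2 → 2, so m(6) = 2.
  α_2 = 1: Horner steps 2 → 6, so m(1) = 6.
  α_3 = 2: Horner steps 2 → 1, so m(2) = 1.
  α_4 = 5: Horner steps 2 → 0, so m(5) = 0.
Codeword c = [2, 6, 1, 0] ∈ F_7^4.


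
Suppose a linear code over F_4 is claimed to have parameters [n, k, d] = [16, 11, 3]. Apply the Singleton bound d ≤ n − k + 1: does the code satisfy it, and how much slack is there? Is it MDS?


Singleton RHS = n − k + 1 = 6, slack = 3, bound satisfied, not MDS.

Singleton bound: d ≤ n − k + 1.
Here n = 16, k = 11, so n − k + 1 = 6.
Given d = 3, check d ≤ 6: YES.
Slack = (n − k + 1) − d = 3.
The code is NOT MDS (slack = 3 > 0).
Description: the claimed parameters are [16, 11, 3]_4; such a code would be non-MDS.


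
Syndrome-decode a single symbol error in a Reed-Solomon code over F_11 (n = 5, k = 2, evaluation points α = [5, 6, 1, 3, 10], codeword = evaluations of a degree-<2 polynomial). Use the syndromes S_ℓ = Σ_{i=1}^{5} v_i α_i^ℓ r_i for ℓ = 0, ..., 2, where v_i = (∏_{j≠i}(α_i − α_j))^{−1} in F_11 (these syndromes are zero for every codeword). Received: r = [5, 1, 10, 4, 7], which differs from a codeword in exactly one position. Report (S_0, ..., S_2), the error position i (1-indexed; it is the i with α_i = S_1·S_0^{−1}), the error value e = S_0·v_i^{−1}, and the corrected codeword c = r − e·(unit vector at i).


S = (6, 7, 10), error at position 4, error magnitude e = 2, c = [5, 1, 10, 2, 7].

Step 1: column multipliers v_i = (∏_{j≠i}(α_i − α_j))^{−1} mod 11.
  i = 1 (α = 5): (5−6)(5−1)(5−3)(5−10) = (−1)·4·2·(−5) = 40 ≡ 7, so v_1 = 7^{−1} = 8 (mod 11).
  i = 2 (α = 6): (6−5)(6−1)(6−3)(6−10) = 1·5·3·(−4) = −60 ≡ 6, so v_2 = 6^{−1} = 2 (mod 11).
  i = 3 (α = 1): (1−5)(1−6)(1−3)(1−10) = (−4)·(−5)·(−2)·(−9) = 360 ≡ 8, so v_3 = 8^{−1} = 7 (mod 11).
  i = 4 (α = 3): (3−5)(3−6)(3−1)(3−10) = (−2)·(−3)·2·(−7) = −84 ≡ 4, so v_4 = 4^{−1} = 3 (mod 11).
  i = 5 (α = 10): (10−5)(10−6)(10−1)(10−3) = 5·4·9·7 = 1260 ≡ 6, so v_5 = 6^{−1} = 2 (mod 11).
  v = [8, 2, 7, 3, 2].
Step 2: syndromes of r = [5, 1, 10, 4, 7] (all sums mod 11).
  S_0 = Σ v_i r_i = 8·5 + 2·1 + 7·10 + 3·4 + 2·7 = 138 ≡ 6.
  S_1 = Σ v_i α_i r_i = 8·5·5 + 2·6·1 + 7·1·10 + 3·3·4 + 2·10·7 = 458 ≡ 7.
  α_i^2 mod 11 = [3, 3, 1, 9, 1].
  S_2 = Σ v_i α_i^2 r_i = 8·3·5 + 2·3·1 + 7·1·10 + 3·9·4 + 2·1·7 = 318 ≡ 10.
  S = (6, 7, 10) ≠ 0, so r is not a codeword (an error is present).
Step 3: locate the error. For a single error e at position i, S_ℓ = v_i·e·α_i^ℓ, so α_err = S_1/S_0.
  S_0^{−1} = 6^{−1} = 2 (mod 11), so α_err = 7·2 = 14 ≡ 3 = α_4. Error position i = 4.
  Consistency check: S_2/S_1 = 10·8 = 80 ≡ 3 = α_err ✓ (single-error assumption holds).
Step 4: error magnitude e = S_0/v_4 = S_0·∏_{j≠4}(α_4 − α_j) = 6·4 = 24 ≡ 2 (mod 11).
Step 5: correct position 4: c_4 = r_4 − e = 4 − 2 ≡ 2 (mod 11). Hence c = [5, 1, 10, 2, 7].
  Check: interpolating c through the α_i gives m(x) = 3 + 7·x (degree < 2) with m(α_i) = c_i for every i, so c is indeed a codeword.


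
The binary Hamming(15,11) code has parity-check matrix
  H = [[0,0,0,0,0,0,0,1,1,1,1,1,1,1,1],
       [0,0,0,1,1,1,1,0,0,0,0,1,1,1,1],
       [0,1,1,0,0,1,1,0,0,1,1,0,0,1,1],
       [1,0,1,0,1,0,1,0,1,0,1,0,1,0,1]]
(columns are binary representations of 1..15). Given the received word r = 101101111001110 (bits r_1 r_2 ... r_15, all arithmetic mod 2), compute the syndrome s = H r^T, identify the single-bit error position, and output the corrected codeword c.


s = (1, 0, 0, 1)^T, error position = 9, corrected codeword c = 101101110001110

Compute s = H r^T mod 2 one row at a time:
  s_1 = 1 + 1 + 0 + 0 + 1 + 1 + 1 + 0 = 5 ≡ 1 (mod 2).
  s_2 = 1 + 0 + 1 + 1 + 1 + 1 + 1 + 0 = 6 ≡ 0 (mod 2).
  s_3 = 0 + 1 + 1 + 1 + 0 + 0 + 1 + 0 = 4 ≡ 0 (mod 2).
  s_4 = 1 + 1 + 0 + 1 + 1 + 0 + 1 + 0 = 5 ≡ 1 (mod 2).
s = (1, 0, 0, 1)^T — this equals column 9 of H (binary 1001), so error is at position 9.
Correct: flip bit 9 of r = 101101111001110 to get c = 101101110001110.


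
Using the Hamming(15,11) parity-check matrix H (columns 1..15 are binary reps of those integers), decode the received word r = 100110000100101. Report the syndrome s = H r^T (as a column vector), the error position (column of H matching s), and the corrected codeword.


s = (1, 0, 0, 0)^T, error position = 8, corrected codeword c = 100110010100101

Compute s = H r^T mod 2 one row at a time:
  s_1 = 0 + 0 + 1 + 0 + 0 + 1 + 0 + 1 = 3 ≡ 1 (mod 2).
  s_2 = 1 + 1 + 0 + 0 + 0 + 1 + 0 + 1 = 4 ≡ 0 (mod 2).
  s_3 = 0 + 0 + 0 + 0 + 1 + 0 + 0 + 1 = 2 ≡ 0 (mod 2).
  s_4 = 1 + 0 + 1 + 0 + 0 + 0 + 1 + 1 = 4 ≡ 0 (mod 2).
s = (1, 0, 0, 0)^T — this equals column 8 of H (binary 1000), so error is at position 8.
Correct: flip bit 8 of r = 100110000100101 to get c = 100110010100101.


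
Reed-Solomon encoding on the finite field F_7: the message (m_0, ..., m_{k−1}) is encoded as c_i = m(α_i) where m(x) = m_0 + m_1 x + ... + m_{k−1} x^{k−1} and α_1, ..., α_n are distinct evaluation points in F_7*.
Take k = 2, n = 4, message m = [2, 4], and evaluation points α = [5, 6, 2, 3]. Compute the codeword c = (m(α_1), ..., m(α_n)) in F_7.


c = [1, 5, 3, 0]

Message polynomial: m(x) = 2 + 4·x (mod 7).
For each evaluation point α_i, compute m(α_i) mod 7:
  α_1 = 5: Horner steps 4 → 1, so m(5) = 1.
  α_2 = 6: Horner steps 4 → 5, so m(6) = 5.
  α_3 = 2: Horner steps 4 → 3, so m(2) = 3.
  α_4 = 3: Horner steps 4 → 0, so m(3) = 0.
Codeword c = [1, 5, 3, 0] ∈ F_7^4.


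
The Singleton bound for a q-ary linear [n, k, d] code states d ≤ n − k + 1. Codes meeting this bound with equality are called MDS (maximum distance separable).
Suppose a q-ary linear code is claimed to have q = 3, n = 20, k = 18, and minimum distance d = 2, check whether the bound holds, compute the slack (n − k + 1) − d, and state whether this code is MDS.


Singleton RHS = n − k + 1 = 3, slack = 1, bound satisfied, not MDS.

Singleton bound: d ≤ n − k + 1.
Here n = 20, k = 18, so n − k + 1 = 3.
Given d = 2, check d ≤ 3: YES.
Slack = (n − k + 1) − d = 1.
The code is NOT MDS (slack = 1 > 0).
Description: the claimed parameters are [20, 18, 2]_3; such a code would be non-MDS.


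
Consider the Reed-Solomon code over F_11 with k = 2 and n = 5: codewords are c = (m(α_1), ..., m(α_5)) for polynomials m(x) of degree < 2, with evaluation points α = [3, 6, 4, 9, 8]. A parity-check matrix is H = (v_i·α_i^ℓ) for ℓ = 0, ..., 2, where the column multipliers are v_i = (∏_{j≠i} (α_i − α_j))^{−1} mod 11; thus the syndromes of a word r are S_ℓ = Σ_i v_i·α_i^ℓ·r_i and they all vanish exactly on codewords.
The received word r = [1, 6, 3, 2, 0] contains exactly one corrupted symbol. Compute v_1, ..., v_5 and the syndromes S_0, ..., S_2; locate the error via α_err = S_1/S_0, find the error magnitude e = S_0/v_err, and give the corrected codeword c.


S = (7, 9, 10), error at position 2, error magnitude e = 10, c = [1, 7, 3, 2, 0].

Step 1: column multipliers v_i = (∏_{j≠i}(α_i − α_j))^{−1} mod 11.
  i = 1 (α = 3): (3−6)(3−4)(3−9)(3−8) = (−3)·(−1)·(−6)·(−5) = 90 ≡ 2, so v_1 = 2^{−1} = 6 (mod 11).
  i = 2 (α = 6): (6−3)(6−4)(6−9)(6−8) = 3·2·(−3)·(−2) = 36 ≡ 3, so v_2 = 3^{−1} = 4 (mod 11).
  i = 3 (α = 4): (4−3)(4−6)(4−9)(4−8) = 1·(−2)·(−5)·(−4) = −40 ≡ 4, so v_3 = 4^{−1} = 3 (mod 11).
  i = 4 (α = 9): (9−3)(9−6)(9−4)(9−8) = 6·3·5·1 = 90 ≡ 2, so v_4 = 2^{−1} = 6 (mod 11).
  i = 5 (α = 8): (8−3)(8−6)(8−4)(8−9) = 5·2·4·(−1) = −40 ≡ 4, so v_5 = 4^{−1} = 3 (mod 11).
  v = [6, 4, 3, 6, 3].
Step 2: syndromes of r = [1, 6, 3, 2, 0] (all sums mod 11).
  S_0 = Σ v_i r_i = 6·1 + 4·6 + 3·3 + 6·2 + 3·0 = 51 ≡ 7.
  S_1 = Σ v_i α_i r_i = 6·3·1 + 4·6·6 + 3·4·3 + 6·9·2 + 3·8·0 = 306 ≡ 9.
  α_i^2 mod 11 = [9, 3, 5, 4, 9].
  S_2 = Σ v_i α_i^2 r_i = 6·9·1 + 4·3·6 + 3·5·3 + 6·4·2 + 3·9·0 = 219 ≡ 10.
  S = (7, 9, 10) ≠ 0, so r is not a codeword (an error is present).
Step 3: locate the error. For a single error e at position i, S_ℓ = v_i·e·α_i^ℓ, so α_err = S_1/S_0.
  S_0^{−1} = 7^{−1} = 8 (mod 11), so α_err = 9·8 = 72 ≡ 6 = α_2. Error position i = 2.
  Consistency check: S_2/S_1 = 10·5 = 50 ≡ 6 = α_err ✓ (single-error assumption holds).
Step 4: error magnitude e = S_0/v_2 = S_0·∏_{j≠2}(α_2 − α_j) = 7·3 = 21 ≡ 10 (mod 11).
Step 5: correct position 2: c_2 = r_2 − e = 6 − 10 ≡ 7 (mod 11). Hence c = [1, 7, 3, 2, 0].
  Check: interpolating c through the α_i gives m(x) = 6 + 2·x (degree < 2) with m(α_i) = c_i for every i, so c is indeed a codeword.


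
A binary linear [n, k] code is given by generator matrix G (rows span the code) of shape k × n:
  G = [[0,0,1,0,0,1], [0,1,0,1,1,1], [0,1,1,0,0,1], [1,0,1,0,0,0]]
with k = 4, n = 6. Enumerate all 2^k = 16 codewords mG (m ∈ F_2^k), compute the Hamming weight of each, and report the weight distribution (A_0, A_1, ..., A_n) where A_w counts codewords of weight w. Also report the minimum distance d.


Weight distribution: A_0 = 1, A_1 = 1, A_2 = 3, A_3 = 6, A_4 = 3, A_5 = 1, A_6 = 1. Minimum distance d = 1.

Enumerate all 2^4 = 16 messages m ∈ F_2^4.
For each, compute codeword c = mG in F_2^6, then tally its weight.
  m = 0000 → c = 000000, weight = 0.
  m = 1000 → c = 001001, weight = 2.
  m = 0100 → c = 010111, weight = 4.
  m = 1100 → c = 011110, weight = 4.
  m = 0010 → c = 011001, weight = 3.
  m = 1010 → c = 010000, weight = 1.
  m = 0110 → c = 001110, weight = 3.
  m = 1110 → c = 000111, weight = 3.
  m = 0001 → c = 101000, weight = 2.
  m = 1001 → c = 100001, weight = 2.
  m = 0101 → c = 111111, weight = 6.
  m = 1101 → c = 110110, weight = 4.
  m = 0011 → c = 110001, weight = 3.
  m = 1011 → c = 111000, weight = 3.
  m = 0111 → c = 100110, weight = 3.
  m = 1111 → c = 101111, weight = 5.
Tally weights:
  weight 0: 1 codewords.
  weight 1: 1 codewords.
  weight 2: 3 codewords.
  weight 3: 6 codewords.
  weight 4: 3 codewords.
  weight 5: 1 codewords.
  weight 6: 1 codewords.
Minimum distance d = smallest w > 0 with A_w > 0 = 1.
Sanity: Σ A_w = 16 = 2^4 = 16 ✓.


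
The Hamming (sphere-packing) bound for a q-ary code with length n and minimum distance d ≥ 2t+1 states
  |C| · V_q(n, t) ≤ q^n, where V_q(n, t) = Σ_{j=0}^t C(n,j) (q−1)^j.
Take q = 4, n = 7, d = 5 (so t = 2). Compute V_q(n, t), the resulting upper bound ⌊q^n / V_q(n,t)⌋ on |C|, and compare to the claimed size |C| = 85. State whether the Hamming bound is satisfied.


V_q(n, t) = 211, q^n = 16384, Hamming bound = 77, |C| = 85 > bound (violated).

Step 1: Compute V_q(n, t) = Σ_{j=0}^2 C(n, j) (q−1)^j.
  j = 0: C(7,0)·(3)^0 = 1·1 = 1.
  j = 1: C(7,1)·(3)^1 = 7·3 = 21.
  j = 2: C(7,2)·(3)^2 = 21·9 = 189.
  V_q(n, t) = 1 + 21 + 189 = 211.
Step 2: q^n = 4^7 = 16384.
Step 3: Hamming bound ⌊q^n / V_q(n,t)⌋ = ⌊16384/211⌋ = 77.
Step 4: Compare |C| = 85 to 77: violated.
The claimed |C| lies above the Hamming bound, so no 4-ary code of length 7 with d ≥ 5 can have 85 codewords.


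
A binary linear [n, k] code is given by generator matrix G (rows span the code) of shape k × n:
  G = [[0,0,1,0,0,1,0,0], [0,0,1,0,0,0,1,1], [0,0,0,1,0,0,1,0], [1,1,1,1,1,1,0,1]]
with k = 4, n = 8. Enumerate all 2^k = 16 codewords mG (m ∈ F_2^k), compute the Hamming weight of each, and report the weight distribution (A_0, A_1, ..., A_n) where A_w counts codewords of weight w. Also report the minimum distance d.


Weight distribution: A_0 = 1, A_2 = 2, A_3 = 4, A_4 = 3, A_5 = 2, A_6 = 2, A_7 = 2. Minimum distance d = 2.

Enumerate all 2^4 = 16 messages m ∈ F_2^4.
For each, compute codeword c = mG in F_2^8, then tally its weight.
  m = 0000 → c = 00000000, weight = 0.
  m = 1000 → c = 00100100, weight = 2.
  m = 0100 → c = 00100011, weight = 3.
  m = 1100 → c = 00000111, weight = 3.
  m = 0010 → c = 00010010, weight = 2.
  m = 1010 → c = 00110110, weight = 4.
  m = 0110 → c = 00110001, weight = 3.
  m = 1110 → c = 00010101, weight = 3.
  m = 0001 → c = 11111101, weight = 7.
  m = 1001 → c = 11011001, weight = 5.
  m = 0101 → c = 11011110, weight = 6.
  m = 1101 → c = 11111010, weight = 6.
  m = 0011 → c = 11101111, weight = 7.
  m = 1011 → c = 11001011, weight = 5.
  m = 0111 → c = 11001100, weight = 4.
  m = 1111 → c = 11101000, weight = 4.
Tally weights:
  weight 0: 1 codewords.
  weight 2: 2 codewords.
  weight 3: 4 codewords.
  weight 4: 3 codewords.
  weight 5: 2 codewords.
  weight 6: 2 codewords.
  weight 7: 2 codewords.
Minimum distance d = smallest w > 0 with A_w > 0 = 2.
Sanity: Σ A_w = 16 = 2^4 = 16 ✓.


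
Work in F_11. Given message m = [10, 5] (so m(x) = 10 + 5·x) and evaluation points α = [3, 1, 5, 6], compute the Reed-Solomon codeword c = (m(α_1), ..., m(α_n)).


c = [3, 4, 2, 7]

Message polynomial: m(x) = 10 + 5·x (mod 11).
For each evaluation point α_i, compute m(α_i) mod 11:
  α_1 = 3: Horner steps 5 → 3, so m(3) = 3.
  α_2 = 1: Horner steps 5 → 4, so m(1) = 4.
  α_3 = 5: Horner steps 5 → 2, so m(5) = 2.
  α_4 = 6: Horner steps 5 → 7, so m(6) = 7.
Codeword c = [3, 4, 2, 7] ∈ F_11^4.


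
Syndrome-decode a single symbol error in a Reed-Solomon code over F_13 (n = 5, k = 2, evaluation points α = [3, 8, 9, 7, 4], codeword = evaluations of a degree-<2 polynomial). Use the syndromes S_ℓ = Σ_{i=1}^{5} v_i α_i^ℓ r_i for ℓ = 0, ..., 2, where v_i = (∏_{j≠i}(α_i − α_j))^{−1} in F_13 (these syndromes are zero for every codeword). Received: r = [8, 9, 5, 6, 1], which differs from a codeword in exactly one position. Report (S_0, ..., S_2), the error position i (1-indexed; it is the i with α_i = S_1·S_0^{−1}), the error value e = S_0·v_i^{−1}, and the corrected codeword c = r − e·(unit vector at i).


S = (6, 9, 7), error at position 2, error magnitude e = 10, c = [8, 12, 5, 6, 1].

Step 1: column multipliers v_i = (∏_{j≠i}(α_i − α_j))^{−1} mod 13.
  i = 1 (α = 3): (3−8)(3−9)(3−7)(3−4) = (−5)·(−6)·(−4)·(−1) = 120 ≡ 3, so v_1 = 3^{−1} = 9 (mod 13).
  i = 2 (α = 8): (8−3)(8−9)(8−7)(8−4) = 5·(−1)·1·4 = −20 ≡ 6, so v_2 = 6^{−1} = 11 (mod 13).
  i = 3 (α = 9): (9−3)(9−8)(9−7)(9−4) = 6·1·2·5 = 60 ≡ 8, so v_3 = 8^{−1} = 5 (mod 13).
  i = 4 (α = 7): (7−3)(7−8)(7−9)(7−4) = 4·(−1)·(−2)·3 = 24 ≡ 11, so v_4 = 11^{−1} = 6 (mod 13).
  i = 5 (α = 4): (4−3)(4−8)(4−9)(4−7) = 1·(−4)·(−5)·(−3) = −60 ≡ 5, so v_5 = 5^{−1} = 8 (mod 13).
  v = [9, 11, 5, 6, 8].
Step 2: syndromes of r = [8, 9, 5, 6, 1] (all sums mod 13).
  S_0 = Σ v_i r_i = 9·8 + 11·9 + 5·5 + 6·6 + 8·1 = 240 ≡ 6.
  S_1 = Σ v_i α_i r_i = 9·3·8 + 11·8·9 + 5·9·5 + 6·7·6 + 8·4·1 = 1517 ≡ 9.
  α_i^2 mod 13 = [9, 12, 3, 10, 3].
  S_2 = Σ v_i α_i^2 r_i = 9·9·8 + 11·12·9 + 5·3·5 + 6·10·6 + 8·3·1 = 2295 ≡ 7.
  S = (6, 9, 7) ≠ 0, so r is not a codeword (an error is present).
Step 3: locate the error. For a single error e at position i, S_ℓ = v_i·e·α_i^ℓ, so α_err = S_1/S_0.
  S_0^{−1} = 6^{−1} = 11 (mod 13), so α_err = 9·11 = 99 ≡ 8 = α_2. Error position i = 2.
  Consistency check: S_2/S_1 = 7·3 = 21 ≡ 8 = α_err ✓ (single-error assumption holds).
Step 4: error magnitude e = S_0/v_2 = S_0·∏_{j≠2}(α_2 − α_j) = 6·6 = 36 ≡ 10 (mod 13).
Step 5: correct position 2: c_2 = r_2 − e = 9 − 10 ≡ 12 (mod 13). Hence c = [8, 12, 5, 6, 1].
  Check: interpolating c through the α_i gives m(x) = 3 + 6·x (degree < 2) with m(α_i) = c_i for every i, so c is indeed a codeword.


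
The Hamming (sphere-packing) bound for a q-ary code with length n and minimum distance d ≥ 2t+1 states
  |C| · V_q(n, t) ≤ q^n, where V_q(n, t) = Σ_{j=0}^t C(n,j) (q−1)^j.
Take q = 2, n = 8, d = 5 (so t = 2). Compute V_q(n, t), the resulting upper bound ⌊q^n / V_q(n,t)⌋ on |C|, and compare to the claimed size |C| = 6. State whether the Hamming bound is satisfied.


V_q(n, t) = 37, q^n = 256, Hamming bound = 6, |C| = 6 ≤ bound (satisfied).

Step 1: Compute V_q(n, t) = Σ_{j=0}^2 C(n, j) (q−1)^j.
  j = 0: C(8,0)·(1)^0 = 1·1 = 1.
  j = 1: C(8,1)·(1)^1 = 8·1 = 8.
  j = 2: C(8,2)·(1)^2 = 28·1 = 28.
  V_q(n, t) = 1 + 8 + 28 = 37.
Step 2: q^n = 2^8 = 256.
Step 3: Hamming bound ⌊q^n / V_q(n,t)⌋ = ⌊256/37⌋ = 6.
Step 4: Compare |C| = 6 to 6: satisfied.
The claimed |C| lies at the Hamming bound (tight).


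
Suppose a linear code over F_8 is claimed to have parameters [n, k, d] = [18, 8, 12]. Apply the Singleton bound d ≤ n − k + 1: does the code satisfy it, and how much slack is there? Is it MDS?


Singleton RHS = n − k + 1 = 11, slack = -1, bound violated (no such code; not MDS).

Singleton bound: d ≤ n − k + 1.
Here n = 18, k = 8, so n − k + 1 = 11.
Given d = 12, check d ≤ 11: NO.
Slack = (n − k + 1) − d = -1.
The slack is negative: d = 12 exceeds n − k + 1 = 11 by 1, so the Singleton bound is violated and no linear [18, 8, 12]_8 code can exist. In particular it is not MDS (MDS requires d = n − k + 1 exactly).
Description: the claimed parameters are [18, 8, 12]_8; such a code would be impossible (violates the Singleton bound).


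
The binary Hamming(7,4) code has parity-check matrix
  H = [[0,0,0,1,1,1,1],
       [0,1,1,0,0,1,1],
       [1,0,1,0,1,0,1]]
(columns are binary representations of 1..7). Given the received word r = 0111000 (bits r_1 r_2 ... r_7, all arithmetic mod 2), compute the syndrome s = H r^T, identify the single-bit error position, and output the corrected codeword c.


s = (1, 0, 1)^T, error position = 5, corrected codeword c = 0111100

Compute s = H r^T mod 2 one row at a time:
  s_1 = 1 + 0 + 0 + 0 = 1 ≡ 1 (mod 2).
  s_2 = 1 + 1 + 0 + 0 = 2 ≡ 0 (mod 2).
  s_3 = 0 + 1 + 0 + 0 = 1 ≡ 1 (mod 2).
s = (1, 0, 1)^T — this equals column 5 of H (binary 101), so error is at position 5.
Correct: flip bit 5 of r = 0111000 to get c = 0111100.


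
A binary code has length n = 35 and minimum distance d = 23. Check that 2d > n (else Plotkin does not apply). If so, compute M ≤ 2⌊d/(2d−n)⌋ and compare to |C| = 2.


Plotkin bound M ≤ 4; given |C| = 2 ≤ bound (satisfied).

Check applicability: 2d = 46, n = 35.
2d − n = 11 > 0, so Plotkin applies.
Compute d/(2d−n) = 23/11 ≈ 2.0909.
⌊d/(2d−n)⌋ = 2.
Plotkin bound: M ≤ 2·2 = 4.
Given |C| = 2, check: satisfied.
This |C| is below the Plotkin bound.


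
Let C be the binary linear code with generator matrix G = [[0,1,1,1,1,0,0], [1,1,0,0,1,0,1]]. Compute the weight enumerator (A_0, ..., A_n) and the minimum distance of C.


Weight distribution: A_0 = 1, A_4 = 3. Minimum distance d = 4.

Enumerate all 2^2 = 4 messages m ∈ F_2^2.
For each, compute codeword c = mG in F_2^7, then tally its weight.
  m = 00 → c = 0000000, weight = 0.
  m = 10 → c = 0111100, weight = 4.
  m = 01 → c = 1100101, weight = 4.
  m = 11 → c = 1011001, weight = 4.
Tally weights:
  weight 0: 1 codewords.
  weight 4: 3 codewords.
Minimum distance d = smallest w > 0 with A_w > 0 = 4.
Sanity: Σ A_w = 4 = 2^2 = 4 ✓.


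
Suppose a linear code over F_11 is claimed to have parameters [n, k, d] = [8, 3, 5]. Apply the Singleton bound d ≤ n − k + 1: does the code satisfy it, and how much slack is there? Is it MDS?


Singleton RHS = n − k + 1 = 6, slack = 1, bound satisfied, not MDS.

Singleton bound: d ≤ n − k + 1.
Here n = 8, k = 3, so n − k + 1 = 6.
Given d = 5, check d ≤ 6: YES.
Slack = (n − k + 1) − d = 1.
The code is NOT MDS (slack = 1 > 0).
Description: the claimed parameters are [8, 3, 5]_11; such a code would be non-MDS.


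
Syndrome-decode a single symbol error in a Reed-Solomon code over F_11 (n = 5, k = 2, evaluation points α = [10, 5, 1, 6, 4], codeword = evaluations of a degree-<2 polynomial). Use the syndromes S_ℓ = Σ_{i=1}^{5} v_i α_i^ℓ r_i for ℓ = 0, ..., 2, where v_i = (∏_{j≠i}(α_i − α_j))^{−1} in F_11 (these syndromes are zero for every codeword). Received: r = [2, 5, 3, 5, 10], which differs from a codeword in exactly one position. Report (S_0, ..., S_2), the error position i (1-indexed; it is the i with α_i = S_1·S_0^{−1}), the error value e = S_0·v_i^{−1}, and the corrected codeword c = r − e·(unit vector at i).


S = (4, 2, 1), error at position 4, error magnitude e = 5, c = [2, 5, 3, 0, 10].

Step 1: column multipliers v_i = (∏_{j≠i}(α_i − α_j))^{−1} mod 11.
  i = 1 (α = 10): (10−5)(10−1)(10−6)(10−4) = 5·9·4·6 = 1080 ≡ 2, so v_1 = 2^{−1} = 6 (mod 11).
  i = 2 (α = 5): (5−10)(5−1)(5−6)(5−4) = (−5)·4·(−1)·1 = 20 ≡ 9, so v_2 = 9^{−1} = 5 (mod 11).
  i = 3 (α = 1): (1−10)(1−5)(1−6)(1−4) = (−9)·(−4)·(−5)·(−3) = 540 ≡ 1, so v_3 = 1^{−1} = 1 (mod 11).
  i = 4 (α = 6): (6−10)(6−5)(6−1)(6−4) = (−4)·1·5·2 = −40 ≡ 4, so v_4 = 4^{−1} = 3 (mod 11).
  i = 5 (α = 4): (4−10)(4−5)(4−1)(4−6) = (−6)·(−1)·3·(−2) = −36 ≡ 8, so v_5 = 8^{−1} = 7 (mod 11).
  v = [6, 5, 1, 3, 7].
Step 2: syndromes of r = [2, 5, 3, 5, 10] (all sums mod 11).
  S_0 = Σ v_i r_i = 6·2 + 5·5 + 1·3 + 3·5 + 7·10 = 125 ≡ 4.
  S_1 = Σ v_i α_i r_i = 6·10·2 + 5·5·5 + 1·1·3 + 3·6·5 + 7·4·10 = 618 ≡ 2.
  α_i^2 mod 11 = [1, 3, 1, 3, 5].
  S_2 = Σ v_i α_i^2 r_i = 6·1·2 + 5·3·5 + 1·1·3 + 3·3·5 + 7·5·10 = 485 ≡ 1.
  S = (4, 2, 1) ≠ 0, so r is not a codeword (an error is present).
Step 3: locate the error. For a single error e at position i, S_ℓ = v_i·e·α_i^ℓ, so α_err = S_1/S_0.
  S_0^{−1} = 4^{−1} = 3 (mod 11), so α_err = 2·3 = 6 ≡ 6 = α_4. Error position i = 4.
  Consistency check: S_2/S_1 = 1·6 = 6 ≡ 6 = α_err ✓ (single-error assumption holds).
Step 4: error magnitude e = S_0/v_4 = S_0·∏_{j≠4}(α_4 − α_j) = 4·4 = 16 ≡ 5 (mod 11).
Step 5: correct position 4: c_4 = r_4 − e = 5 − 5 ≡ 0 (mod 11). Hence c = [2, 5, 3, 0, 10].
  Check: interpolating c through the α_i gives m(x) = 8 + 6·x (degree < 2) with m(α_i) = c_i for every i, so c is indeed a codeword.


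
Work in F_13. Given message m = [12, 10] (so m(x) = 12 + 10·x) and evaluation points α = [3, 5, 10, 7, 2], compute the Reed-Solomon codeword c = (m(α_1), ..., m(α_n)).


c = [3, 10, 8, 4, 6]

Message polynomial: m(x) = 12 + 10·x (mod 13).
For each evaluation point α_i, compute m(α_i) mod 13:
  α_1 = 3: Horner steps 10 → 3, so m(3) = 3.
  α_2 = 5: Horner steps 10 → 10, so m(5) = 10.
  α_3 = 10: Horner steps 10 → 8, so m(10) = 8.
  α_4 = 7: Horner steps 10 → 4, so m(7) = 4.
  α_5 = 2: Horner steps 10 → 6, so m(2) = 6.
Codeword c = [3, 10, 8, 4, 6] ∈ F_13^5.


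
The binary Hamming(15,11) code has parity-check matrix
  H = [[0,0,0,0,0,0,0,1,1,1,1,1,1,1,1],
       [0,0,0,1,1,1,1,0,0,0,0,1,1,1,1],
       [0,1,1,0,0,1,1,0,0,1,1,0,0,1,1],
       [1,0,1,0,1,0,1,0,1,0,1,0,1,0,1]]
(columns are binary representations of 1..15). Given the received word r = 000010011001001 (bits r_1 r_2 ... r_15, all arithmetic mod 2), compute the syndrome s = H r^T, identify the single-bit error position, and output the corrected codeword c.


s = (0, 1, 1, 1)^T, error position = 7, corrected codeword c = 000010111001001

Compute s = H r^T mod 2 one row at a time:
  s_1 = 1 + 1 + 0 + 0 + 1 + 0 + 0 + 1 = 4 ≡ 0 (mod 2).
  s_2 = 0 + 1 + 0 + 0 + 1 + 0 + 0 + 1 = 3 ≡ 1 (mod 2).
  s_3 = 0 + 0 + 0 + 0 + 0 + 0 + 0 + 1 = 1 ≡ 1 (mod 2).
  s_4 = 0 + 0 + 1 + 0 + 1 + 0 + 0 + 1 = 3 ≡ 1 (mod 2).
s = (0, 1, 1, 1)^T — this equals column 7 of H (binary 0111), so error is at position 7.
Correct: flip bit 7 of r = 000010011001001 to get c = 000010111001001.


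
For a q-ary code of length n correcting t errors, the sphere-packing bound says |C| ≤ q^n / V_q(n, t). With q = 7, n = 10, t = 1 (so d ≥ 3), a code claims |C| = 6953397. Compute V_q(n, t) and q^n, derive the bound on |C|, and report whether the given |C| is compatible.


V_q(n, t) = 61, q^n = 282475249, Hamming bound = 4630741, |C| = 6953397 > bound (violated).

Step 1: Compute V_q(n, t) = Σ_{j=0}^1 C(n, j) (q−1)^j.
  j = 0: C(10,0)·(6)^0 = 1·1 = 1.
  j = 1: C(10,1)·(6)^1 = 10·6 = 60.
  V_q(n, t) = 1 + 60 = 61.
Step 2: q^n = 7^10 = 282475249.
Step 3: Hamming bound ⌊q^n / V_q(n,t)⌋ = ⌊282475249/61⌋ = 4630741.
Step 4: Compare |C| = 6953397 to 4630741: violated.
The claimed |C| lies above the Hamming bound, so no 7-ary code of length 10 with d ≥ 3 can have 6953397 codewords.


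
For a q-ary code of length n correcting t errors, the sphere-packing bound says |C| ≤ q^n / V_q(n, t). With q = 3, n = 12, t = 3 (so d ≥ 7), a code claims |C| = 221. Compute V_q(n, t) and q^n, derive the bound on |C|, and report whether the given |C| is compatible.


V_q(n, t) = 2049, q^n = 531441, Hamming bound = 259, |C| = 221 ≤ bound (satisfied).

Step 1: Compute V_q(n, t) = Σ_{j=0}^3 C(n, j) (q−1)^j.
  j = 0: C(12,0)·(2)^0 = 1·1 = 1.
  j = 1: C(12,1)·(2)^1 = 12·2 = 24.
  j = 2: C(12,2)·(2)^2 = 66·4 = 264.
  j = 3: C(12,3)·(2)^3 = 220·8 = 1760.
  V_q(n, t) = 1 + 24 + 264 + 1760 = 2049.
Step 2: q^n = 3^12 = 531441.
Step 3: Hamming bound ⌊q^n / V_q(n,t)⌋ = ⌊531441/2049⌋ = 259.
Step 4: Compare |C| = 221 to 259: satisfied.
The claimed |C| lies below the Hamming bound.


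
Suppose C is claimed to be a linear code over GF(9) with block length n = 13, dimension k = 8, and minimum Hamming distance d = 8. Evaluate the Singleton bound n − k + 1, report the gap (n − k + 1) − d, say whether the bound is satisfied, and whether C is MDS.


Singleton RHS = n − k + 1 = 6, slack = -2, bound violated (no such code; not MDS).

Singleton bound: d ≤ n − k + 1.
Here n = 13, k = 8, so n − k + 1 = 6.
Given d = 8, check d ≤ 6: NO.
Slack = (n − k + 1) − d = -2.
The slack is negative: d = 8 exceeds n − k + 1 = 6 by 2, so the Singleton bound is violated and no linear [13, 8, 8]_9 code can exist. In particular it is not MDS (MDS requires d = n − k + 1 exactly).
Description: the claimed parameters are [13, 8, 8]_9; such a code would be impossible (violates the Singleton bound).


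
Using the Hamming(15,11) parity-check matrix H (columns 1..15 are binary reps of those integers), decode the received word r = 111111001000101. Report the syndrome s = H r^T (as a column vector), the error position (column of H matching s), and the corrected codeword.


s = (1, 1, 0, 0)^T, error position = 12, corrected codeword c = 111111001001101

Compute s = H r^T mod 2 one row at a time:
  s_1 = 0 + 1 + 0 + 0 + 0 + 1 + 0 + 1 = 3 ≡ 1 (mod 2).
  s_2 = 1 + 1 + 1 + 0 + 0 + 1 + 0 + 1 = 5 ≡ 1 (mod 2).
  s_3 = 1 + 1 + 1 + 0 + 0 + 0 + 0 + 1 = 4 ≡ 0 (mod 2).
  s_4 = 1 + 1 + 1 + 0 + 1 + 0 + 1 + 1 = 6 ≡ 0 (mod 2).
s = (1, 1, 0, 0)^T — this equals column 12 of H (binary 1100), so error is at position 12.
Correct: flip bit 12 of r = 111111001000101 to get c = 111111001001101.


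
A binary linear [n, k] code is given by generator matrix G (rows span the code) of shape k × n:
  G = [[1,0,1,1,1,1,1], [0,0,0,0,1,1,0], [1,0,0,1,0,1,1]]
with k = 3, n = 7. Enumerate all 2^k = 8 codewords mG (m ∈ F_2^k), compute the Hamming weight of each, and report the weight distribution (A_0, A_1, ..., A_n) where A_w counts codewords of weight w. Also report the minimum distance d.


Weight distribution: A_0 = 1, A_2 = 3, A_4 = 3, A_6 = 1. Minimum distance d = 2.

Enumerate all 2^3 = 8 messages m ∈ F_2^3.
For each, compute codeword c = mG in F_2^7, then tally its weight.
  m = 000 → c = 0000000, weight = 0.
  m = 100 → c = 1011111, weight = 6.
  m = 010 → c = 0000110, weight = 2.
  m = 110 → c = 1011001, weight = 4.
  m = 001 → c = 1001011, weight = 4.
  m = 101 → c = 0010100, weight = 2.
  m = 011 → c = 1001101, weight = 4.
  m = 111 → c = 0010010, weight = 2.
Tally weights:
  weight 0: 1 codewords.
  weight 2: 3 codewords.
  weight 4: 3 codewords.
  weight 6: 1 codewords.
Minimum distance d = smallest w > 0 with A_w > 0 = 2.
Sanity: Σ A_w = 8 = 2^3 = 8 ✓.


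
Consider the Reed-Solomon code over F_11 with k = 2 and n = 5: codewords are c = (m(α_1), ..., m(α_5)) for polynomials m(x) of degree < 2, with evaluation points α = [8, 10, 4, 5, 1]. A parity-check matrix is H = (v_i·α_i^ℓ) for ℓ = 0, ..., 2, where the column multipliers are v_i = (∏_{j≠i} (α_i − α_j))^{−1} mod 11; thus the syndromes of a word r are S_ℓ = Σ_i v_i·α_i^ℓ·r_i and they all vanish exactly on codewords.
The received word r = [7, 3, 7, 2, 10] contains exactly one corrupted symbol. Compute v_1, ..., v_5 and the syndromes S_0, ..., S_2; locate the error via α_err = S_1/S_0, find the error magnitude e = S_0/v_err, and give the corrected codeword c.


S = (5, 9, 3), error at position 3, error magnitude e = 3, c = [7, 3, 4, 2, 10].

Step 1: column multipliers v_i = (∏_{j≠i}(α_i − α_j))^{−1} mod 11.
  i = 1 (α = 8): (8−10)(8−4)(8−5)(8−1) = (−2)·4·3·7 = −168 ≡ 8, so v_1 = 8^{−1} = 7 (mod 11).
  i = 2 (α = 10): (10−8)(10−4)(10−5)(10−1) = 2·6·5·9 = 540 ≡ 1, so v_2 = 1^{−1} = 1 (mod 11).
  i = 3 (α = 4): (4−8)(4−10)(4−5)(4−1) = (−4)·(−6)·(−1)·3 = −72 ≡ 5, so v_3 = 5^{−1} = 9 (mod 11).
  i = 4 (α = 5): (5−8)(5−10)(5−4)(5−1) = (−3)·(−5)·1·4 = 60 ≡ 5, so v_4 = 5^{−1} = 9 (mod 11).
  i = 5 (α = 1): (1−8)(1−10)(1−4)(1−5) = (−7)·(−9)·(−3)·(−4) = 756 ≡ 8, so v_5 = 8^{−1} = 7 (mod 11).
  v = [7, 1, 9, 9, 7].
Step 2: syndromes of r = [7, 3, 7, 2, 10] (all sums mod 11).
  S_0 = Σ v_i r_i = 7·7 + 1·3 + 9·7 + 9·2 + 7·10 = 203 ≡ 5.
  S_1 = Σ v_i α_i r_i = 7·8·7 + 1·10·3 + 9·4·7 + 9·5·2 + 7·1·10 = 834 ≡ 9.
  α_i^2 mod 11 = [9, 1, 5, 3, 1].
  S_2 = Σ v_i α_i^2 r_i = 7·9·7 + 1·1·3 + 9·5·7 + 9·3·2 + 7·1·10 = 883 ≡ 3.
  S = (5, 9, 3) ≠ 0, so r is not a codeword (an error is present).
Step 3: locate the error. For a single error e at position i, S_ℓ = v_i·e·α_i^ℓ, so α_err = S_1/S_0.
  S_0^{−1} = 5^{−1} = 9 (mod 11), so α_err = 9·9 = 81 ≡ 4 = α_3. Error position i = 3.
  Consistency check: S_2/S_1 = 3·5 = 15 ≡ 4 = α_err ✓ (single-error assumption holds).
Step 4: error magnitude e = S_0/v_3 = S_0·∏_{j≠3}(α_3 − α_j) = 5·5 = 25 ≡ 3 (mod 11).
Step 5: correct position 3: c_3 = r_3 − e = 7 − 3 ≡ 4 (mod 11). Hence c = [7, 3, 4, 2, 10].
  Check: interpolating c through the α_i gives m(x) = 1 + 9·x (degree < 2) with m(α_i) = c_i for every i, so c is indeed a codeword.


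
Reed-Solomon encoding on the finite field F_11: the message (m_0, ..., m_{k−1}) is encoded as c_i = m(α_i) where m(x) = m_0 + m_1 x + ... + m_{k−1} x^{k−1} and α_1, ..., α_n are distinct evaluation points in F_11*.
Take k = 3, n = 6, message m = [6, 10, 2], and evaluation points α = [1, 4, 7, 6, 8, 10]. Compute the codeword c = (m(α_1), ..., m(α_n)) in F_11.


c = [7, 1, 9, 6, 5, 9]

Message polynomial: m(x) = 6 + 10·x + 2·x^2 (mod 11).
For each evaluation point α_i, compute m(α_i) mod 11:
  α_1 = 1: Horner steps 2 → 1 → 7, so m(1) = 7.
  α_2 = 4: Horner steps 2 → 7 → 1, so m(4) = 1.
  α_3 = 7: Horner steps 2 → 2 → 9, so m(7) = 9.
  α_4 = 6: Horner steps 2 → 0 → 6, so m(6) = 6.
  α_5 = 8: Horner steps 2 → 4 → 5, so m(8) = 5.
  α_6 = 10: Horner steps 2 → 8 → 9, so m(10) = 9.
Codeword c = [7, 1, 9, 6, 5, 9] ∈ F_11^6.


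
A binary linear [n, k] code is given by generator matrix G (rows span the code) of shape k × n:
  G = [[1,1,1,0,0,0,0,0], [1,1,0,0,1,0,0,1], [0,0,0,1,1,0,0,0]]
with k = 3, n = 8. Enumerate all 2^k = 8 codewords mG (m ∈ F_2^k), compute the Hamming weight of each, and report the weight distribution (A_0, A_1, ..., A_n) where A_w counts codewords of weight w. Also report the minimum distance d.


Weight distribution: A_0 = 1, A_2 = 1, A_3 = 3, A_4 = 2, A_5 = 1. Minimum distance d = 2.

Enumerate all 2^3 = 8 messages m ∈ F_2^3.
For each, compute codeword c = mG in F_2^8, then tally its weight.
  m = 000 → c = 00000000, weight = 0.
  m = 100 → c = 11100000, weight = 3.
  m = 010 → c = 11001001, weight = 4.
  m = 110 → c = 00101001, weight = 3.
  m = 001 → c = 00011000, weight = 2.
  m = 101 → c = 11111000, weight = 5.
  m = 011 → c = 11010001, weight = 4.
  m = 111 → c = 00110001, weight = 3.
Tally weights:
  weight 0: 1 codewords.
  weight 2: 1 codewords.
  weight 3: 3 codewords.
  weight 4: 2 codewords.
  weight 5: 1 codewords.
Minimum distance d = smallest w > 0 with A_w > 0 = 2.
Sanity: Σ A_w = 8 = 2^3 = 8 ✓.


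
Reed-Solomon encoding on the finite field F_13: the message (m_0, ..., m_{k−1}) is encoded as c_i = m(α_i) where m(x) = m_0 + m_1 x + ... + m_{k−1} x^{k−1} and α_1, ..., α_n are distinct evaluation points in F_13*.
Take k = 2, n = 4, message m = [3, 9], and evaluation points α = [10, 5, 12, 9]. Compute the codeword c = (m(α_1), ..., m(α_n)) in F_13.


c = [2, 9, 7, 6]

Message polynomial: m(x) = 3 + 9·x (mod 13).
For each evaluation point α_i, compute m(α_i) mod 13:
  α_1 = 10: Horner steps 9 → 2, so m(10) = 2.
  α_2 = 5: Horner steps 9 → 9, so m(5) = 9.
  α_3 = 12: Horner steps 9 → 7, so m(12) = 7.
  α_4 = 9: Horner steps 9 → 6, so m(9) = 6.
Codeword c = [2, 9, 7, 6] ∈ F_13^4.


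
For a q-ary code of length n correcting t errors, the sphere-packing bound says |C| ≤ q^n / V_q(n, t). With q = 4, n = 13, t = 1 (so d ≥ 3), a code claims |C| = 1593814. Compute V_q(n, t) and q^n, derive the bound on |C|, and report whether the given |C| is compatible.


V_q(n, t) = 40, q^n = 67108864, Hamming bound = 1677721, |C| = 1593814 ≤ bound (satisfied).

Step 1: Compute V_q(n, t) = Σ_{j=0}^1 C(n, j) (q−1)^j.
  j = 0: C(13,0)·(3)^0 = 1·1 = 1.
  j = 1: C(13,1)·(3)^1 = 13·3 = 39.
  V_q(n, t) = 1 + 39 = 40.
Step 2: q^n = 4^13 = 67108864.
Step 3: Hamming bound ⌊q^n / V_q(n,t)⌋ = ⌊67108864/40⌋ = 1677721.
Step 4: Compare |C| = 1593814 to 1677721: satisfied.
The claimed |C| lies below the Hamming bound.


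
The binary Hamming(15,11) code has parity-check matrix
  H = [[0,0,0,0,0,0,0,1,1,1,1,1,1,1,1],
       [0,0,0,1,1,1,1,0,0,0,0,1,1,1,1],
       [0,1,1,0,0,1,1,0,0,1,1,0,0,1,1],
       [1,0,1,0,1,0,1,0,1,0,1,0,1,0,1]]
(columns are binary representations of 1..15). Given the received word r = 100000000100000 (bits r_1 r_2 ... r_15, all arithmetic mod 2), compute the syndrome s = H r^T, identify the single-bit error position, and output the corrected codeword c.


s = (1, 0, 1, 1)^T, error position = 11, corrected codeword c = 100000000110000

Compute s = H r^T mod 2 one row at a time:
  s_1 = 0 + 0 + 1 + 0 + 0 + 0 + 0 + 0 = 1 ≡ 1 (mod 2).
  s_2 = 0 + 0 + 0 + 0 + 0 + 0 + 0 + 0 = 0 ≡ 0 (mod 2).
  s_3 = 0 + 0 + 0 + 0 + 1 + 0 + 0 + 0 = 1 ≡ 1 (mod 2).
  s_4 = 1 + 0 + 0 + 0 + 0 + 0 + 0 + 0 = 1 ≡ 1 (mod 2).
s = (1, 0, 1, 1)^T — this equals column 11 of H (binary 1011), so error is at position 11.
Correct: flip bit 11 of r = 100000000100000 to get c = 100000000110000.


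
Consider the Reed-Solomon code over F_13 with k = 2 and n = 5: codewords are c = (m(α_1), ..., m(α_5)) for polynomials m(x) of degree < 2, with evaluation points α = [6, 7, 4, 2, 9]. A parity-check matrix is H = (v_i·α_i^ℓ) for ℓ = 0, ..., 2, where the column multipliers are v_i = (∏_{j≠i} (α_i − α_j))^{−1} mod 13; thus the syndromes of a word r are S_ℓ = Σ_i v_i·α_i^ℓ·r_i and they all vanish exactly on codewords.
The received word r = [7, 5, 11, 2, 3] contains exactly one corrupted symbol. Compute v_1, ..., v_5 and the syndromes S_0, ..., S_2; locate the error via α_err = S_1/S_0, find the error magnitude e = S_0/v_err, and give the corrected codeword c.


S = (1, 9, 3), error at position 5, error magnitude e = 2, c = [7, 5, 11, 2, 1].

Step 1: column multipliers v_i = (∏_{j≠i}(α_i − α_j))^{−1} mod 13.
  i = 1 (α = 6): (6−7)(6−4)(6−2)(6−9) = (−1)·2·4·(−3) = 24 ≡ 11, so v_1 = 11^{−1} = 6 (mod 13).
  i = 2 (α = 7): (7−6)(7−4)(7−2)(7−9) = 1·3·5·(−2) = −30 ≡ 9, so v_2 = 9^{−1} = 3 (mod 13).
  i = 3 (α = 4): (4−6)(4−7)(4−2)(4−9) = (−2)·(−3)·2·(−5) = −60 ≡ 5, so v_3 = 5^{−1} = 8 (mod 13).
  i = 4 (α = 2): (2−6)(2−7)(2−4)(2−9) = (−4)·(−5)·(−2)·(−7) = 280 ≡ 7, so v_4 = 7^{−1} = 2 (mod 13).
  i = 5 (α = 9): (9−6)(9−7)(9−4)(9−2) = 3·2·5·7 = 210 ≡ 2, so v_5 = 2^{−1} = 7 (mod 13).
  v = [6, 3, 8, 2, 7].
Step 2: syndromes of r = [7, 5, 11, 2, 3] (all sums mod 13).
  S_0 = Σ v_i r_i = 6·7 + 3·5 + 8·11 + 2·2 + 7·3 = 170 ≡ 1.
  S_1 = Σ v_i α_i r_i = 6·6·7 + 3·7·5 + 8·4·11 + 2·2·2 + 7·9·3 = 906 ≡ 9.
  α_i^2 mod 13 = [10, 10, 3, 4, 3].
  S_2 = Σ v_i α_i^2 r_i = 6·10·7 + 3·10·5 + 8·3·11 + 2·4·2 + 7·3·3 = 913 ≡ 3.
  S = (1, 9, 3) ≠ 0, so r is not a codeword (an error is present).
Step 3: locate the error. For a single error e at position i, S_ℓ = v_i·e·α_i^ℓ, so α_err = S_1/S_0.
  S_0^{−1} = 1^{−1} = 1 (mod 13), so α_err = 9·1 = 9 ≡ 9 = α_5. Error position i = 5.
  Consistency check: S_2/S_1 = 3·3 = 9 ≡ 9 = α_err ✓ (single-error assumption holds).
Step 4: error magnitude e = S_0/v_5 = S_0·∏_{j≠5}(α_5 − α_j) = 1·2 = 2 ≡ 2 (mod 13).
Step 5: correct position 5: c_5 = r_5 − e = 3 − 2 ≡ 1 (mod 13). Hence c = [7, 5, 11, 2, 1].
  Check: interpolating c through the α_i gives m(x) = 6 + 11·x (degree < 2) with m(α_i) = c_i for every i, so c is indeed a codeword.


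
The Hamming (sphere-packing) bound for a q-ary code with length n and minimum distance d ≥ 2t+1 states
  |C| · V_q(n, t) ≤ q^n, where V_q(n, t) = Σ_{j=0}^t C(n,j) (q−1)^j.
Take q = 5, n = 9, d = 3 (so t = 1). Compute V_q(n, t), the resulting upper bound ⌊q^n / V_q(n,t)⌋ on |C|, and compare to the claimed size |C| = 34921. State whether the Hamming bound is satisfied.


V_q(n, t) = 37, q^n = 1953125, Hamming bound = 52787, |C| = 34921 ≤ bound (satisfied).

Step 1: Compute V_q(n, t) = Σ_{j=0}^1 C(n, j) (q−1)^j.
  j = 0: C(9,0)·(4)^0 = 1·1 = 1.
  j = 1: C(9,1)·(4)^1 = 9·4 = 36.
  V_q(n, t) = 1 + 36 = 37.
Step 2: q^n = 5^9 = 1953125.
Step 3: Hamming bound ⌊q^n / V_q(n,t)⌋ = ⌊1953125/37⌋ = 52787.
Step 4: Compare |C| = 34921 to 52787: satisfied.
The claimed |C| lies below the Hamming bound.


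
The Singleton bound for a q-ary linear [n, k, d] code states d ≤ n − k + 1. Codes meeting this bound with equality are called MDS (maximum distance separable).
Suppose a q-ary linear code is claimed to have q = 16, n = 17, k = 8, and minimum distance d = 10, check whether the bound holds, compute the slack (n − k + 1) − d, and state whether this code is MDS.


Singleton RHS = n − k + 1 = 10, slack = 0, bound satisfied, MDS.

Singleton bound: d ≤ n − k + 1.
Here n = 17, k = 8, so n − k + 1 = 10.
Given d = 10, check d ≤ 10: YES.
Slack = (n − k + 1) − d = 0.
The code is MDS (slack = 0).
Description: the claimed parameters are [17, 8, 10]_16; such a code would be MDS (meets Singleton bound).


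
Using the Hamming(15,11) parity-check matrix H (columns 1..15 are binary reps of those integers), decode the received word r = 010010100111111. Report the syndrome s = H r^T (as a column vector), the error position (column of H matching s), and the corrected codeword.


s = (0, 0, 0, 1)^T, error position = 1, corrected codeword c = 110010100111111

Compute s = H r^T mod 2 one row at a time:
  s_1 = 0 + 0 + 1 + 1 + 1 + 1 + 1 + 1 = 6 ≡ 0 (mod 2).
  s_2 = 0 + 1 + 0 + 1 + 1 + 1 + 1 + 1 = 6 ≡ 0 (mod 2).
  s_3 = 1 + 0 + 0 + 1 + 1 + 1 + 1 + 1 = 6 ≡ 0 (mod 2).
  s_4 = 0 + 0 + 1 + 1 + 0 + 1 + 1 + 1 = 5 ≡ 1 (mod 2).
s = (0, 0, 0, 1)^T — this equals column 1 of H (binary 0001), so error is at position 1.
Correct: flip bit 1 of r = 010010100111111 to get c = 110010100111111.
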